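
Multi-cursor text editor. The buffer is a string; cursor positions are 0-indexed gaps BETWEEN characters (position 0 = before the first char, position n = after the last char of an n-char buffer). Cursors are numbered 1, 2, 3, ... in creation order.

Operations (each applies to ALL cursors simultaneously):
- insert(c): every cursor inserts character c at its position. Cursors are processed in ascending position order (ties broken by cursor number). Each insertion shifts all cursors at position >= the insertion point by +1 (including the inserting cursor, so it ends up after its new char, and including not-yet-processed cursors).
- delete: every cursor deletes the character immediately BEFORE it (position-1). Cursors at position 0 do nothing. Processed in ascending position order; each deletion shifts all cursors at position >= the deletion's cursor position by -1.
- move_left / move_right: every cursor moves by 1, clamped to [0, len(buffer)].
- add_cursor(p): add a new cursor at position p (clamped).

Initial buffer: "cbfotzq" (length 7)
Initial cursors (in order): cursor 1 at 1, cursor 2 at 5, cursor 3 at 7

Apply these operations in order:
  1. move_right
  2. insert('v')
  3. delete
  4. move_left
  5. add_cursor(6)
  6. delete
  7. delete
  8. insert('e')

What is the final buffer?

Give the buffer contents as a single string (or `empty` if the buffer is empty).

Answer: eeeeq

Derivation:
After op 1 (move_right): buffer="cbfotzq" (len 7), cursors c1@2 c2@6 c3@7, authorship .......
After op 2 (insert('v')): buffer="cbvfotzvqv" (len 10), cursors c1@3 c2@8 c3@10, authorship ..1....2.3
After op 3 (delete): buffer="cbfotzq" (len 7), cursors c1@2 c2@6 c3@7, authorship .......
After op 4 (move_left): buffer="cbfotzq" (len 7), cursors c1@1 c2@5 c3@6, authorship .......
After op 5 (add_cursor(6)): buffer="cbfotzq" (len 7), cursors c1@1 c2@5 c3@6 c4@6, authorship .......
After op 6 (delete): buffer="bfq" (len 3), cursors c1@0 c2@2 c3@2 c4@2, authorship ...
After op 7 (delete): buffer="q" (len 1), cursors c1@0 c2@0 c3@0 c4@0, authorship .
After op 8 (insert('e')): buffer="eeeeq" (len 5), cursors c1@4 c2@4 c3@4 c4@4, authorship 1234.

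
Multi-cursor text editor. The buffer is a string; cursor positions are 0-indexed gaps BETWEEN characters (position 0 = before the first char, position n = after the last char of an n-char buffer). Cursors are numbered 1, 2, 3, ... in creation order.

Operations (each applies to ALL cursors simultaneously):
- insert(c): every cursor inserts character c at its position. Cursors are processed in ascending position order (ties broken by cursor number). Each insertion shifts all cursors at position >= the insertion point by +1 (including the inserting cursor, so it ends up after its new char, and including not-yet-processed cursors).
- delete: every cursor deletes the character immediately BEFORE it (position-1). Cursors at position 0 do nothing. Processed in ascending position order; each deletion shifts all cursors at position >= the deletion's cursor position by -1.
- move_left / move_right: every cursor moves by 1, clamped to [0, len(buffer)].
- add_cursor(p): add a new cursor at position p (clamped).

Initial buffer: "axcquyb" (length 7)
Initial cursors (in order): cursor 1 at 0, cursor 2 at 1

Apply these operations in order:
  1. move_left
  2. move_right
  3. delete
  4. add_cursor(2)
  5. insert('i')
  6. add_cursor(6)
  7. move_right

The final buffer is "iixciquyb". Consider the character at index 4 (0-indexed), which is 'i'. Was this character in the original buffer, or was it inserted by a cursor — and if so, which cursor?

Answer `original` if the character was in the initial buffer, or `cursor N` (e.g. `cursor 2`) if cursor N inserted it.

After op 1 (move_left): buffer="axcquyb" (len 7), cursors c1@0 c2@0, authorship .......
After op 2 (move_right): buffer="axcquyb" (len 7), cursors c1@1 c2@1, authorship .......
After op 3 (delete): buffer="xcquyb" (len 6), cursors c1@0 c2@0, authorship ......
After op 4 (add_cursor(2)): buffer="xcquyb" (len 6), cursors c1@0 c2@0 c3@2, authorship ......
After op 5 (insert('i')): buffer="iixciquyb" (len 9), cursors c1@2 c2@2 c3@5, authorship 12..3....
After op 6 (add_cursor(6)): buffer="iixciquyb" (len 9), cursors c1@2 c2@2 c3@5 c4@6, authorship 12..3....
After op 7 (move_right): buffer="iixciquyb" (len 9), cursors c1@3 c2@3 c3@6 c4@7, authorship 12..3....
Authorship (.=original, N=cursor N): 1 2 . . 3 . . . .
Index 4: author = 3

Answer: cursor 3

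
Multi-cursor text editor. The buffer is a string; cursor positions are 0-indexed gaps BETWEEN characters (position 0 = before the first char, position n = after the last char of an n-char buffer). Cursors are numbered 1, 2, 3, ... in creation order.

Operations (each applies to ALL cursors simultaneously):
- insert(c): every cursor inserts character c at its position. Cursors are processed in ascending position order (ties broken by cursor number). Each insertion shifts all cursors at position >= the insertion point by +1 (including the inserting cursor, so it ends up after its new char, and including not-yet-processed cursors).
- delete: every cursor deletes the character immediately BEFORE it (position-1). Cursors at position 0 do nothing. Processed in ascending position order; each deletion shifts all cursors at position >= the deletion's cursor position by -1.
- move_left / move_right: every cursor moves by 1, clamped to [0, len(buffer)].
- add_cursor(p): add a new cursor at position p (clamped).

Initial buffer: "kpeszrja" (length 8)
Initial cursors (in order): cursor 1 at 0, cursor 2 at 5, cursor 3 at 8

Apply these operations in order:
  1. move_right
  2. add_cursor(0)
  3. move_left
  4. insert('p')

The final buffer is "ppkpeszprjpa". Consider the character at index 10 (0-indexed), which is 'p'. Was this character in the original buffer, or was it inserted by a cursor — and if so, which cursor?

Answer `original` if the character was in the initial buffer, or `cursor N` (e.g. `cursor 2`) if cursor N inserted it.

After op 1 (move_right): buffer="kpeszrja" (len 8), cursors c1@1 c2@6 c3@8, authorship ........
After op 2 (add_cursor(0)): buffer="kpeszrja" (len 8), cursors c4@0 c1@1 c2@6 c3@8, authorship ........
After op 3 (move_left): buffer="kpeszrja" (len 8), cursors c1@0 c4@0 c2@5 c3@7, authorship ........
After op 4 (insert('p')): buffer="ppkpeszprjpa" (len 12), cursors c1@2 c4@2 c2@8 c3@11, authorship 14.....2..3.
Authorship (.=original, N=cursor N): 1 4 . . . . . 2 . . 3 .
Index 10: author = 3

Answer: cursor 3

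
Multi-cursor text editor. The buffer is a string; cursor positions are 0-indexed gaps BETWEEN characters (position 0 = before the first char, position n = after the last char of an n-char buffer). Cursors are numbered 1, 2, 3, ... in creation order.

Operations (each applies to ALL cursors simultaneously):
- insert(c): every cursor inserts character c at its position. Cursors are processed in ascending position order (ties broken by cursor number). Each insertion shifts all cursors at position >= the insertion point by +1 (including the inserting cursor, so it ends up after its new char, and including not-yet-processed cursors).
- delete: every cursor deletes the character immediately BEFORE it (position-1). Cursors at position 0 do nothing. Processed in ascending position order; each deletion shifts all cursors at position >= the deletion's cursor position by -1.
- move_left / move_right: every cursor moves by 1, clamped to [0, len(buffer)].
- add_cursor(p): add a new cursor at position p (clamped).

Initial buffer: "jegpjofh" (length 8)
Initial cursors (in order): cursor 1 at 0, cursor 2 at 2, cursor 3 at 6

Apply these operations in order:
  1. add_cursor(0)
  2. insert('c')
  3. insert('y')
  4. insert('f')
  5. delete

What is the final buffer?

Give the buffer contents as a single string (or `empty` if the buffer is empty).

After op 1 (add_cursor(0)): buffer="jegpjofh" (len 8), cursors c1@0 c4@0 c2@2 c3@6, authorship ........
After op 2 (insert('c')): buffer="ccjecgpjocfh" (len 12), cursors c1@2 c4@2 c2@5 c3@10, authorship 14..2....3..
After op 3 (insert('y')): buffer="ccyyjecygpjocyfh" (len 16), cursors c1@4 c4@4 c2@8 c3@14, authorship 1414..22....33..
After op 4 (insert('f')): buffer="ccyyffjecyfgpjocyffh" (len 20), cursors c1@6 c4@6 c2@11 c3@18, authorship 141414..222....333..
After op 5 (delete): buffer="ccyyjecygpjocyfh" (len 16), cursors c1@4 c4@4 c2@8 c3@14, authorship 1414..22....33..

Answer: ccyyjecygpjocyfh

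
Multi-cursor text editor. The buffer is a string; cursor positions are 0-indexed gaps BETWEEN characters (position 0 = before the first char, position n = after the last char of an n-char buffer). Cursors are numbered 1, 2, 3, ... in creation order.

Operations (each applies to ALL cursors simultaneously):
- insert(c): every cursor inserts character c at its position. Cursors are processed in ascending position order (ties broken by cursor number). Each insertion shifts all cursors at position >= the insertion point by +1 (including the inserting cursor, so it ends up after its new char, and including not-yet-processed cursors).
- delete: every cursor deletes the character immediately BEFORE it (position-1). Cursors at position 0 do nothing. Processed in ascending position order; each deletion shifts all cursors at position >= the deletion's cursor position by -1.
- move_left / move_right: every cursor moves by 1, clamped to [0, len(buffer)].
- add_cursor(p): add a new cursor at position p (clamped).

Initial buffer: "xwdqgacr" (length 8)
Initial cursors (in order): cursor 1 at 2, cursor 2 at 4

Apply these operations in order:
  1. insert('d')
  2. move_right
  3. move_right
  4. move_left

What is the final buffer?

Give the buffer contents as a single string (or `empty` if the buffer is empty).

After op 1 (insert('d')): buffer="xwddqdgacr" (len 10), cursors c1@3 c2@6, authorship ..1..2....
After op 2 (move_right): buffer="xwddqdgacr" (len 10), cursors c1@4 c2@7, authorship ..1..2....
After op 3 (move_right): buffer="xwddqdgacr" (len 10), cursors c1@5 c2@8, authorship ..1..2....
After op 4 (move_left): buffer="xwddqdgacr" (len 10), cursors c1@4 c2@7, authorship ..1..2....

Answer: xwddqdgacr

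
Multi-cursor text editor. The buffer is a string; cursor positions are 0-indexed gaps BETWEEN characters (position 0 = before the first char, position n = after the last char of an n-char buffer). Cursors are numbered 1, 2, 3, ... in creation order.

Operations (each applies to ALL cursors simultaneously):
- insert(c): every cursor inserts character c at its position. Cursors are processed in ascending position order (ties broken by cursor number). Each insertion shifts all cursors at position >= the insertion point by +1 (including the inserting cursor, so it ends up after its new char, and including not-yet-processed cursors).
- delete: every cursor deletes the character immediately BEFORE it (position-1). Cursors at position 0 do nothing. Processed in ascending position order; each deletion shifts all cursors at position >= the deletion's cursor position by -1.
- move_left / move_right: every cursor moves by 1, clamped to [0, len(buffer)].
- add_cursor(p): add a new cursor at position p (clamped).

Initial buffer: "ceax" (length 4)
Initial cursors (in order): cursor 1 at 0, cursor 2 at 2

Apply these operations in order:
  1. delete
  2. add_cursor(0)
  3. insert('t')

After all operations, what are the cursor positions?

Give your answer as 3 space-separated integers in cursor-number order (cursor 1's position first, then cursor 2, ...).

Answer: 2 4 2

Derivation:
After op 1 (delete): buffer="cax" (len 3), cursors c1@0 c2@1, authorship ...
After op 2 (add_cursor(0)): buffer="cax" (len 3), cursors c1@0 c3@0 c2@1, authorship ...
After op 3 (insert('t')): buffer="ttctax" (len 6), cursors c1@2 c3@2 c2@4, authorship 13.2..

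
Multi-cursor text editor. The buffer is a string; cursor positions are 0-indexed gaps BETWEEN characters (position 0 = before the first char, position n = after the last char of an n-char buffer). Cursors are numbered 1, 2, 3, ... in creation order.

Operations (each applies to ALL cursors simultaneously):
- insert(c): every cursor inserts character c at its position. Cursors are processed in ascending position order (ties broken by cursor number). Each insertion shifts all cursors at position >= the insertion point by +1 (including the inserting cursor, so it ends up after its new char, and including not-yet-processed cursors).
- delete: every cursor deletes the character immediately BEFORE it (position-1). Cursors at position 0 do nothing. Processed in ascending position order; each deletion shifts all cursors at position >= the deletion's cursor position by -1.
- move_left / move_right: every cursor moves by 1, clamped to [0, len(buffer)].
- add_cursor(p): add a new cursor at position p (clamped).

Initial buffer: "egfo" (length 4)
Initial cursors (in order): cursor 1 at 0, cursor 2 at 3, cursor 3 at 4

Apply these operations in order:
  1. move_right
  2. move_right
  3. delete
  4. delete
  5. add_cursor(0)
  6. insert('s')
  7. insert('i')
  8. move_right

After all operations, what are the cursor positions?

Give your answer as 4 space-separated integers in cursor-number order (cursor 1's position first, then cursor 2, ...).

After op 1 (move_right): buffer="egfo" (len 4), cursors c1@1 c2@4 c3@4, authorship ....
After op 2 (move_right): buffer="egfo" (len 4), cursors c1@2 c2@4 c3@4, authorship ....
After op 3 (delete): buffer="e" (len 1), cursors c1@1 c2@1 c3@1, authorship .
After op 4 (delete): buffer="" (len 0), cursors c1@0 c2@0 c3@0, authorship 
After op 5 (add_cursor(0)): buffer="" (len 0), cursors c1@0 c2@0 c3@0 c4@0, authorship 
After op 6 (insert('s')): buffer="ssss" (len 4), cursors c1@4 c2@4 c3@4 c4@4, authorship 1234
After op 7 (insert('i')): buffer="ssssiiii" (len 8), cursors c1@8 c2@8 c3@8 c4@8, authorship 12341234
After op 8 (move_right): buffer="ssssiiii" (len 8), cursors c1@8 c2@8 c3@8 c4@8, authorship 12341234

Answer: 8 8 8 8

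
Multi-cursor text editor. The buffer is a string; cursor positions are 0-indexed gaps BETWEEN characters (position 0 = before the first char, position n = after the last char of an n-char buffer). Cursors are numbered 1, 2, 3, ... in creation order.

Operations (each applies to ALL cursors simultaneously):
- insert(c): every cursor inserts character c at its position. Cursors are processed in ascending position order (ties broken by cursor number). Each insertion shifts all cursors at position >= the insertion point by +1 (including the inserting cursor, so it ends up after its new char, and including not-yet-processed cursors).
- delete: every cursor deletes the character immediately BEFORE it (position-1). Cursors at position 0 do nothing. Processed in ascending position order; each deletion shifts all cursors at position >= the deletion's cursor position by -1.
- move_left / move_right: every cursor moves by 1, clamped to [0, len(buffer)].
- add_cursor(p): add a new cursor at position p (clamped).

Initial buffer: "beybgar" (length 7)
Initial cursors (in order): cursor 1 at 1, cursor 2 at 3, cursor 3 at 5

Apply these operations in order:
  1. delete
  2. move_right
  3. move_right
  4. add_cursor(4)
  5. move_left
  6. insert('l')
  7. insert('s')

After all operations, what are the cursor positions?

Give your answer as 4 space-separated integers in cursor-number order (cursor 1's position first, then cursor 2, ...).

Answer: 3 6 11 11

Derivation:
After op 1 (delete): buffer="ebar" (len 4), cursors c1@0 c2@1 c3@2, authorship ....
After op 2 (move_right): buffer="ebar" (len 4), cursors c1@1 c2@2 c3@3, authorship ....
After op 3 (move_right): buffer="ebar" (len 4), cursors c1@2 c2@3 c3@4, authorship ....
After op 4 (add_cursor(4)): buffer="ebar" (len 4), cursors c1@2 c2@3 c3@4 c4@4, authorship ....
After op 5 (move_left): buffer="ebar" (len 4), cursors c1@1 c2@2 c3@3 c4@3, authorship ....
After op 6 (insert('l')): buffer="elblallr" (len 8), cursors c1@2 c2@4 c3@7 c4@7, authorship .1.2.34.
After op 7 (insert('s')): buffer="elsblsallssr" (len 12), cursors c1@3 c2@6 c3@11 c4@11, authorship .11.22.3434.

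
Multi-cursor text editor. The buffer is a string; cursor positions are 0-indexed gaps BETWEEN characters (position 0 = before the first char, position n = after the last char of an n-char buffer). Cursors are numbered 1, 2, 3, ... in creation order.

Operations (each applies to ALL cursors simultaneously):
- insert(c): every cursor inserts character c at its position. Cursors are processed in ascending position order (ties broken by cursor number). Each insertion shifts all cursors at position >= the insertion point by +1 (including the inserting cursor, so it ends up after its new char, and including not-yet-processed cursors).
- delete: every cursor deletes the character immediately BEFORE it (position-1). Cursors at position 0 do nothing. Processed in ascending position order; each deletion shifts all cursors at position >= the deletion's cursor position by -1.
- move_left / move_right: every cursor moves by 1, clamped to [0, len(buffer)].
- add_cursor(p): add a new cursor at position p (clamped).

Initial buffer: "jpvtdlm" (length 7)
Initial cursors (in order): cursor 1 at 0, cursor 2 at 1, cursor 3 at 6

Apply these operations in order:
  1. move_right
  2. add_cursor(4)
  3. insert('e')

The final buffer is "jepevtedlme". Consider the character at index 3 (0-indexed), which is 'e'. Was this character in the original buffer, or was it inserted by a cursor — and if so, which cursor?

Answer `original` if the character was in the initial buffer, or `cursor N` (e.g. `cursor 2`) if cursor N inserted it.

Answer: cursor 2

Derivation:
After op 1 (move_right): buffer="jpvtdlm" (len 7), cursors c1@1 c2@2 c3@7, authorship .......
After op 2 (add_cursor(4)): buffer="jpvtdlm" (len 7), cursors c1@1 c2@2 c4@4 c3@7, authorship .......
After op 3 (insert('e')): buffer="jepevtedlme" (len 11), cursors c1@2 c2@4 c4@7 c3@11, authorship .1.2..4...3
Authorship (.=original, N=cursor N): . 1 . 2 . . 4 . . . 3
Index 3: author = 2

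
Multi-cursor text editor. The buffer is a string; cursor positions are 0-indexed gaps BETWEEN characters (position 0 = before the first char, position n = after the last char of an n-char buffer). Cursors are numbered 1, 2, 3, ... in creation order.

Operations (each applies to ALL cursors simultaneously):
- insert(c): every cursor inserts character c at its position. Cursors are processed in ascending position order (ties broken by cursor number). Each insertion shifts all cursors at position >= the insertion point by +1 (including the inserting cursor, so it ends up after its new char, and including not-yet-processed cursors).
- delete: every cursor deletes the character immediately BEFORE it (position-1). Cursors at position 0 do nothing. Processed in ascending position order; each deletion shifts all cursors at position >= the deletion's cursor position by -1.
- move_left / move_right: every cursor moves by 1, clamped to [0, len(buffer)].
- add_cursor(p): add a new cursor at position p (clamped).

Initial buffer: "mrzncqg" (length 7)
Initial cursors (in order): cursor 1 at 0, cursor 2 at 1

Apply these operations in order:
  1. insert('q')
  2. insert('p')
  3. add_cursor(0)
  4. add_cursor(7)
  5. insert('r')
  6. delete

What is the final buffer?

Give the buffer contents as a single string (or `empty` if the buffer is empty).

Answer: qpmqprzncqg

Derivation:
After op 1 (insert('q')): buffer="qmqrzncqg" (len 9), cursors c1@1 c2@3, authorship 1.2......
After op 2 (insert('p')): buffer="qpmqprzncqg" (len 11), cursors c1@2 c2@5, authorship 11.22......
After op 3 (add_cursor(0)): buffer="qpmqprzncqg" (len 11), cursors c3@0 c1@2 c2@5, authorship 11.22......
After op 4 (add_cursor(7)): buffer="qpmqprzncqg" (len 11), cursors c3@0 c1@2 c2@5 c4@7, authorship 11.22......
After op 5 (insert('r')): buffer="rqprmqprrzrncqg" (len 15), cursors c3@1 c1@4 c2@8 c4@11, authorship 3111.222..4....
After op 6 (delete): buffer="qpmqprzncqg" (len 11), cursors c3@0 c1@2 c2@5 c4@7, authorship 11.22......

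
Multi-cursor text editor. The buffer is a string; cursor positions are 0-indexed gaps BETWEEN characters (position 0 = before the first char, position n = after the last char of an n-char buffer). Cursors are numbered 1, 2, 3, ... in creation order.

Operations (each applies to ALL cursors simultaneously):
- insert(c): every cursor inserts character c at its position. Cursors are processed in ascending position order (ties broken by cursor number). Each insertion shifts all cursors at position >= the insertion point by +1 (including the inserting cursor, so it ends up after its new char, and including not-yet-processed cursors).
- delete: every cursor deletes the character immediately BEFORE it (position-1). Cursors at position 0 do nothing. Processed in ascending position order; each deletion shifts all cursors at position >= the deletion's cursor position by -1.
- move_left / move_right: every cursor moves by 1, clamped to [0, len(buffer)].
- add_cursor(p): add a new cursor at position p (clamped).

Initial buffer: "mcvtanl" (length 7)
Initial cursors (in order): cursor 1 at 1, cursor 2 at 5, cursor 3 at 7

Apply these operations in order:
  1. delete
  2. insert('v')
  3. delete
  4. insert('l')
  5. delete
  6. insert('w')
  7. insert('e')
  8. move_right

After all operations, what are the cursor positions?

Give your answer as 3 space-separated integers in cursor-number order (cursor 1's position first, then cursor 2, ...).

Answer: 3 8 10

Derivation:
After op 1 (delete): buffer="cvtn" (len 4), cursors c1@0 c2@3 c3@4, authorship ....
After op 2 (insert('v')): buffer="vcvtvnv" (len 7), cursors c1@1 c2@5 c3@7, authorship 1...2.3
After op 3 (delete): buffer="cvtn" (len 4), cursors c1@0 c2@3 c3@4, authorship ....
After op 4 (insert('l')): buffer="lcvtlnl" (len 7), cursors c1@1 c2@5 c3@7, authorship 1...2.3
After op 5 (delete): buffer="cvtn" (len 4), cursors c1@0 c2@3 c3@4, authorship ....
After op 6 (insert('w')): buffer="wcvtwnw" (len 7), cursors c1@1 c2@5 c3@7, authorship 1...2.3
After op 7 (insert('e')): buffer="wecvtwenwe" (len 10), cursors c1@2 c2@7 c3@10, authorship 11...22.33
After op 8 (move_right): buffer="wecvtwenwe" (len 10), cursors c1@3 c2@8 c3@10, authorship 11...22.33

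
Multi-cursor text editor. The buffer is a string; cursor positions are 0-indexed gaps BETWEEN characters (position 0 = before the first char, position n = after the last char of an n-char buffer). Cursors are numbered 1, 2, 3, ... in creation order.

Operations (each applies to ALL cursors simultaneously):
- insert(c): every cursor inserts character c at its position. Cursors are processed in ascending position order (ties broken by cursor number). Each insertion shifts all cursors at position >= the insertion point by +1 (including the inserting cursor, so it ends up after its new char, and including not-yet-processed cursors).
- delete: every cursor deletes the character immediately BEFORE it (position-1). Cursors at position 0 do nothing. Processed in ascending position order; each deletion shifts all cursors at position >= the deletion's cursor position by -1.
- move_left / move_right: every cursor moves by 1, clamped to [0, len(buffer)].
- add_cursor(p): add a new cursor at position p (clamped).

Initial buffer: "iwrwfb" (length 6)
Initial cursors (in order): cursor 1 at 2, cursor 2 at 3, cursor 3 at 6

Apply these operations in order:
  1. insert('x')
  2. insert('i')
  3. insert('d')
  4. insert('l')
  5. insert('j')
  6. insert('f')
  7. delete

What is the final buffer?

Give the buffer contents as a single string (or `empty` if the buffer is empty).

After op 1 (insert('x')): buffer="iwxrxwfbx" (len 9), cursors c1@3 c2@5 c3@9, authorship ..1.2...3
After op 2 (insert('i')): buffer="iwxirxiwfbxi" (len 12), cursors c1@4 c2@7 c3@12, authorship ..11.22...33
After op 3 (insert('d')): buffer="iwxidrxidwfbxid" (len 15), cursors c1@5 c2@9 c3@15, authorship ..111.222...333
After op 4 (insert('l')): buffer="iwxidlrxidlwfbxidl" (len 18), cursors c1@6 c2@11 c3@18, authorship ..1111.2222...3333
After op 5 (insert('j')): buffer="iwxidljrxidljwfbxidlj" (len 21), cursors c1@7 c2@13 c3@21, authorship ..11111.22222...33333
After op 6 (insert('f')): buffer="iwxidljfrxidljfwfbxidljf" (len 24), cursors c1@8 c2@15 c3@24, authorship ..111111.222222...333333
After op 7 (delete): buffer="iwxidljrxidljwfbxidlj" (len 21), cursors c1@7 c2@13 c3@21, authorship ..11111.22222...33333

Answer: iwxidljrxidljwfbxidlj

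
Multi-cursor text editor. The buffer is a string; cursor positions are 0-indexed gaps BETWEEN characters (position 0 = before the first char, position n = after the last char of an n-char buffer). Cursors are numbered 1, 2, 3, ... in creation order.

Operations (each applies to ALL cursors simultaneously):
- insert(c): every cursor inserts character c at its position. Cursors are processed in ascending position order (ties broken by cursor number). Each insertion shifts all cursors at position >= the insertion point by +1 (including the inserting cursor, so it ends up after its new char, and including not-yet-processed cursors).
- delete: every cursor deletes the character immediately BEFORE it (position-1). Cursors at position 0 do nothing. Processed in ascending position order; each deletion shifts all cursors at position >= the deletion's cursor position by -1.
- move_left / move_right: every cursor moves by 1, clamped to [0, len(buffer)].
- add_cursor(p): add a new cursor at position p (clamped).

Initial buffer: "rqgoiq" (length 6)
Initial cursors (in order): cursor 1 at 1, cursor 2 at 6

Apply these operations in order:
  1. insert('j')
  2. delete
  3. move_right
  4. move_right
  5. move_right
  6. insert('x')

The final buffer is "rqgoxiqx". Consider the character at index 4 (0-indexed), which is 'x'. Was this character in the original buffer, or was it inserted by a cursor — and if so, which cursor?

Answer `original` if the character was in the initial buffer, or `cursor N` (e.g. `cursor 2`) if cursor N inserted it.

Answer: cursor 1

Derivation:
After op 1 (insert('j')): buffer="rjqgoiqj" (len 8), cursors c1@2 c2@8, authorship .1.....2
After op 2 (delete): buffer="rqgoiq" (len 6), cursors c1@1 c2@6, authorship ......
After op 3 (move_right): buffer="rqgoiq" (len 6), cursors c1@2 c2@6, authorship ......
After op 4 (move_right): buffer="rqgoiq" (len 6), cursors c1@3 c2@6, authorship ......
After op 5 (move_right): buffer="rqgoiq" (len 6), cursors c1@4 c2@6, authorship ......
After op 6 (insert('x')): buffer="rqgoxiqx" (len 8), cursors c1@5 c2@8, authorship ....1..2
Authorship (.=original, N=cursor N): . . . . 1 . . 2
Index 4: author = 1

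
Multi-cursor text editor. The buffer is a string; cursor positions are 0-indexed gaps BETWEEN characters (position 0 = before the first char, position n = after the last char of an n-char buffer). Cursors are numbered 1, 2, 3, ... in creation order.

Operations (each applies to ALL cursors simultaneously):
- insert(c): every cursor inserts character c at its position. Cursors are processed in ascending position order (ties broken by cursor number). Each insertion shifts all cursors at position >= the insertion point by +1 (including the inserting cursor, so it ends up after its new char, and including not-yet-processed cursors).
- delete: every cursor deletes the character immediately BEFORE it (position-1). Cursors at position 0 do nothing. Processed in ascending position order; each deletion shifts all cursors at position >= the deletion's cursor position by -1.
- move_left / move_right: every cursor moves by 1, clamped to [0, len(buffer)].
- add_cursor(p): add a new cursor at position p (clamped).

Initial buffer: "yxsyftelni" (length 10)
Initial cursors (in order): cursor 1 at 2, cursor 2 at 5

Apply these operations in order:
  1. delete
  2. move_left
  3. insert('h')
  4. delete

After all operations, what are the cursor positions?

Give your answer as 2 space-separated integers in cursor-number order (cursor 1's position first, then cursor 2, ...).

After op 1 (delete): buffer="ysytelni" (len 8), cursors c1@1 c2@3, authorship ........
After op 2 (move_left): buffer="ysytelni" (len 8), cursors c1@0 c2@2, authorship ........
After op 3 (insert('h')): buffer="hyshytelni" (len 10), cursors c1@1 c2@4, authorship 1..2......
After op 4 (delete): buffer="ysytelni" (len 8), cursors c1@0 c2@2, authorship ........

Answer: 0 2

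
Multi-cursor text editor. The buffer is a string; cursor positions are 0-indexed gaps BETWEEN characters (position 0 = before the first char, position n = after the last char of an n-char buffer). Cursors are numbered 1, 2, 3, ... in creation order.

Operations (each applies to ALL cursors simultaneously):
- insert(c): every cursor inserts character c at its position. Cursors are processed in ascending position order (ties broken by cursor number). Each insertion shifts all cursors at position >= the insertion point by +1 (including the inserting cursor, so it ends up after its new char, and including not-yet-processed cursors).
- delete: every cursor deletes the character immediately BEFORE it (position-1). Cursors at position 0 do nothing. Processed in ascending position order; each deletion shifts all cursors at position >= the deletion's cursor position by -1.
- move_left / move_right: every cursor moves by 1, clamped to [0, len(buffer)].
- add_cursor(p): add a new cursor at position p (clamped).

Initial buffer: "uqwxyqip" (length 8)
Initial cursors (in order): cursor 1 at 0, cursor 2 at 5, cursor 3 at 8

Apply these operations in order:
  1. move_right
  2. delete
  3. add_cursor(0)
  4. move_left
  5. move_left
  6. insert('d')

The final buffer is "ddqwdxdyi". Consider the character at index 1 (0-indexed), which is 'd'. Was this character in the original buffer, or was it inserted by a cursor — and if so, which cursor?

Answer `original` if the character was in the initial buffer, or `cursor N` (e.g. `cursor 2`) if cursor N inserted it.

Answer: cursor 4

Derivation:
After op 1 (move_right): buffer="uqwxyqip" (len 8), cursors c1@1 c2@6 c3@8, authorship ........
After op 2 (delete): buffer="qwxyi" (len 5), cursors c1@0 c2@4 c3@5, authorship .....
After op 3 (add_cursor(0)): buffer="qwxyi" (len 5), cursors c1@0 c4@0 c2@4 c3@5, authorship .....
After op 4 (move_left): buffer="qwxyi" (len 5), cursors c1@0 c4@0 c2@3 c3@4, authorship .....
After op 5 (move_left): buffer="qwxyi" (len 5), cursors c1@0 c4@0 c2@2 c3@3, authorship .....
After op 6 (insert('d')): buffer="ddqwdxdyi" (len 9), cursors c1@2 c4@2 c2@5 c3@7, authorship 14..2.3..
Authorship (.=original, N=cursor N): 1 4 . . 2 . 3 . .
Index 1: author = 4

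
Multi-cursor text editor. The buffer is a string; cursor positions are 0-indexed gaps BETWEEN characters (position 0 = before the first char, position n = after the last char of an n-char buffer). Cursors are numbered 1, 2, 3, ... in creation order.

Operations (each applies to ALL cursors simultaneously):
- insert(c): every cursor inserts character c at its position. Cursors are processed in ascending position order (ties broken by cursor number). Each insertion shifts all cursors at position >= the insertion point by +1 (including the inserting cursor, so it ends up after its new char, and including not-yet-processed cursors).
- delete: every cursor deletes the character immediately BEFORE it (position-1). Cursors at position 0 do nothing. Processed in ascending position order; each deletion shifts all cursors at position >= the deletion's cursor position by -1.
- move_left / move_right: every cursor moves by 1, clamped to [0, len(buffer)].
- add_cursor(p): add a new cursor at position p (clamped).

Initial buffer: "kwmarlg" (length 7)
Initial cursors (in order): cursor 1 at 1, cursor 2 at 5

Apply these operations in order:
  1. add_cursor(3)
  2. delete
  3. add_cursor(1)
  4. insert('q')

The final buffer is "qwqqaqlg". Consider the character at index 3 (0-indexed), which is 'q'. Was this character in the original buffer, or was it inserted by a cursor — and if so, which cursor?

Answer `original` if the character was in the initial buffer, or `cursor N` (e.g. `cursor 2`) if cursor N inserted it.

Answer: cursor 4

Derivation:
After op 1 (add_cursor(3)): buffer="kwmarlg" (len 7), cursors c1@1 c3@3 c2@5, authorship .......
After op 2 (delete): buffer="walg" (len 4), cursors c1@0 c3@1 c2@2, authorship ....
After op 3 (add_cursor(1)): buffer="walg" (len 4), cursors c1@0 c3@1 c4@1 c2@2, authorship ....
After op 4 (insert('q')): buffer="qwqqaqlg" (len 8), cursors c1@1 c3@4 c4@4 c2@6, authorship 1.34.2..
Authorship (.=original, N=cursor N): 1 . 3 4 . 2 . .
Index 3: author = 4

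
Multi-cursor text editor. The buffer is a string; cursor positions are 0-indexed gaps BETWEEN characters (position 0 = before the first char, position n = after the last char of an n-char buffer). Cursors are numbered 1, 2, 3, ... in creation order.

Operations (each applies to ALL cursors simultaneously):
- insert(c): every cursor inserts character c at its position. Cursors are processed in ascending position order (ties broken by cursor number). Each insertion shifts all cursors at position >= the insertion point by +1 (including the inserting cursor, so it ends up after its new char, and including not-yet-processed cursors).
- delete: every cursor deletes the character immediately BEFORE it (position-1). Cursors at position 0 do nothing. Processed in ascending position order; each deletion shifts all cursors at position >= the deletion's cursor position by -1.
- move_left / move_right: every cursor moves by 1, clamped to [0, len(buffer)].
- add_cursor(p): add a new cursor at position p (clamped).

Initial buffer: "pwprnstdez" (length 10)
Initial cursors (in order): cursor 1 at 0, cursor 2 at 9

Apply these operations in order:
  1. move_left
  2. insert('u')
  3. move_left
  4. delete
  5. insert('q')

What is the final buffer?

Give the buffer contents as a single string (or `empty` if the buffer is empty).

Answer: qupwprnstquez

Derivation:
After op 1 (move_left): buffer="pwprnstdez" (len 10), cursors c1@0 c2@8, authorship ..........
After op 2 (insert('u')): buffer="upwprnstduez" (len 12), cursors c1@1 c2@10, authorship 1........2..
After op 3 (move_left): buffer="upwprnstduez" (len 12), cursors c1@0 c2@9, authorship 1........2..
After op 4 (delete): buffer="upwprnstuez" (len 11), cursors c1@0 c2@8, authorship 1.......2..
After op 5 (insert('q')): buffer="qupwprnstquez" (len 13), cursors c1@1 c2@10, authorship 11.......22..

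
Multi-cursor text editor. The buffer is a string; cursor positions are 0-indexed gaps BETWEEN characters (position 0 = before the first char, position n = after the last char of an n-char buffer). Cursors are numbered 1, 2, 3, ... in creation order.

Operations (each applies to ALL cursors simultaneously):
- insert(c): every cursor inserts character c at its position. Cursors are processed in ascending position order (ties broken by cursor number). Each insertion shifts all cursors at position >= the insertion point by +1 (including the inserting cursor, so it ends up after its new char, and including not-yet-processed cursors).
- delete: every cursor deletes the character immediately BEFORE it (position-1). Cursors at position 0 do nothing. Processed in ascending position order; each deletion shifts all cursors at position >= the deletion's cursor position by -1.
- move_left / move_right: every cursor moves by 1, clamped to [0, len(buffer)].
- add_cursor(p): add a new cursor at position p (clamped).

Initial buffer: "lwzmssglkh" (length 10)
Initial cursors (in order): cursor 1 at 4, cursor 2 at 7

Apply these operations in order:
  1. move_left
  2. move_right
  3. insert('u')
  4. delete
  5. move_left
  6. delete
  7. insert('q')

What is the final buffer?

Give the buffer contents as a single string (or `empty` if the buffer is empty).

After op 1 (move_left): buffer="lwzmssglkh" (len 10), cursors c1@3 c2@6, authorship ..........
After op 2 (move_right): buffer="lwzmssglkh" (len 10), cursors c1@4 c2@7, authorship ..........
After op 3 (insert('u')): buffer="lwzmussgulkh" (len 12), cursors c1@5 c2@9, authorship ....1...2...
After op 4 (delete): buffer="lwzmssglkh" (len 10), cursors c1@4 c2@7, authorship ..........
After op 5 (move_left): buffer="lwzmssglkh" (len 10), cursors c1@3 c2@6, authorship ..........
After op 6 (delete): buffer="lwmsglkh" (len 8), cursors c1@2 c2@4, authorship ........
After op 7 (insert('q')): buffer="lwqmsqglkh" (len 10), cursors c1@3 c2@6, authorship ..1..2....

Answer: lwqmsqglkh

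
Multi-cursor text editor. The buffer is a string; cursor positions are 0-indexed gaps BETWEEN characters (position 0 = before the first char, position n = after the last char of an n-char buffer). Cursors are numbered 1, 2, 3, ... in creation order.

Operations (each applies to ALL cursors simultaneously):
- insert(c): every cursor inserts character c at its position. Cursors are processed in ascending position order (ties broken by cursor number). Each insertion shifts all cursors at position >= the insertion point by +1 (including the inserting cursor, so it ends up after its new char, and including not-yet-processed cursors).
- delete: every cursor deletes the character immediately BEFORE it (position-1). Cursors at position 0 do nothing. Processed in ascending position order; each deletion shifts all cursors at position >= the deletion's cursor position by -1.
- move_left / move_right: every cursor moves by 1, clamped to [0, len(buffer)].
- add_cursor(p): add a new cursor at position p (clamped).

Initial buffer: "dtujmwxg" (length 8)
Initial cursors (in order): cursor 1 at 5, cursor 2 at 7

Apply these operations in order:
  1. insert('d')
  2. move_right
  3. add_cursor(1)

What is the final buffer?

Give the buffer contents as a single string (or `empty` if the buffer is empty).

After op 1 (insert('d')): buffer="dtujmdwxdg" (len 10), cursors c1@6 c2@9, authorship .....1..2.
After op 2 (move_right): buffer="dtujmdwxdg" (len 10), cursors c1@7 c2@10, authorship .....1..2.
After op 3 (add_cursor(1)): buffer="dtujmdwxdg" (len 10), cursors c3@1 c1@7 c2@10, authorship .....1..2.

Answer: dtujmdwxdg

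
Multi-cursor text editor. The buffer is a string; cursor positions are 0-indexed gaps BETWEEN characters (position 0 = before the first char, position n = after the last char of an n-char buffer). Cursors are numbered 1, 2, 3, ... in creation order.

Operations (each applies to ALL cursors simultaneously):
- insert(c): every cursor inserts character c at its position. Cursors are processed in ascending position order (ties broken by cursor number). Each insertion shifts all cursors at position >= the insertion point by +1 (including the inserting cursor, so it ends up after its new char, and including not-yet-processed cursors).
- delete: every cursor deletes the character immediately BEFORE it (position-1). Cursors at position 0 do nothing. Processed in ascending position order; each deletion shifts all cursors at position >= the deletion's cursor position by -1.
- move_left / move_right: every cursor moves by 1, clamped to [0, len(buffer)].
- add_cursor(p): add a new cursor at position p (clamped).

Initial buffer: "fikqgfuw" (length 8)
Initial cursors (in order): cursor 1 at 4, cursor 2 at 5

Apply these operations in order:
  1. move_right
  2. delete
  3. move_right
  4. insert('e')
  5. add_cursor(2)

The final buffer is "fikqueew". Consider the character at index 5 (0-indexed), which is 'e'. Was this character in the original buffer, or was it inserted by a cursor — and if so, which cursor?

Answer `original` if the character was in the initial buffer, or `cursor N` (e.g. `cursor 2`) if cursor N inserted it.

Answer: cursor 1

Derivation:
After op 1 (move_right): buffer="fikqgfuw" (len 8), cursors c1@5 c2@6, authorship ........
After op 2 (delete): buffer="fikquw" (len 6), cursors c1@4 c2@4, authorship ......
After op 3 (move_right): buffer="fikquw" (len 6), cursors c1@5 c2@5, authorship ......
After op 4 (insert('e')): buffer="fikqueew" (len 8), cursors c1@7 c2@7, authorship .....12.
After op 5 (add_cursor(2)): buffer="fikqueew" (len 8), cursors c3@2 c1@7 c2@7, authorship .....12.
Authorship (.=original, N=cursor N): . . . . . 1 2 .
Index 5: author = 1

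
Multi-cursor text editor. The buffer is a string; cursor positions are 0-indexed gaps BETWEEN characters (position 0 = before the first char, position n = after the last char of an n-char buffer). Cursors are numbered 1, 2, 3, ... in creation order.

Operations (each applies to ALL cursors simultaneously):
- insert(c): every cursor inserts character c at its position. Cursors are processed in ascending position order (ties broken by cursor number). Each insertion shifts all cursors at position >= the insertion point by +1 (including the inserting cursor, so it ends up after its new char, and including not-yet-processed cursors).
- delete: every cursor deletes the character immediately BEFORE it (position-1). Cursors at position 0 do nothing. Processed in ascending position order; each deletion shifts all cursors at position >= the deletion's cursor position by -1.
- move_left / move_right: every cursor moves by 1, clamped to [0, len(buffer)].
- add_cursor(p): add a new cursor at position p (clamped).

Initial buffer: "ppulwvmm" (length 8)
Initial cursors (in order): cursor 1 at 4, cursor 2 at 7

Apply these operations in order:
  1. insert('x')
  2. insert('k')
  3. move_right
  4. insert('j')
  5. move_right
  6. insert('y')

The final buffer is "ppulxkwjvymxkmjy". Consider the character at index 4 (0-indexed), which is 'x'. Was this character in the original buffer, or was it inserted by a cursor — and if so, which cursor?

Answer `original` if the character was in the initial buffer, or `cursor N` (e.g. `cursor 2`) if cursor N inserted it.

After op 1 (insert('x')): buffer="ppulxwvmxm" (len 10), cursors c1@5 c2@9, authorship ....1...2.
After op 2 (insert('k')): buffer="ppulxkwvmxkm" (len 12), cursors c1@6 c2@11, authorship ....11...22.
After op 3 (move_right): buffer="ppulxkwvmxkm" (len 12), cursors c1@7 c2@12, authorship ....11...22.
After op 4 (insert('j')): buffer="ppulxkwjvmxkmj" (len 14), cursors c1@8 c2@14, authorship ....11.1..22.2
After op 5 (move_right): buffer="ppulxkwjvmxkmj" (len 14), cursors c1@9 c2@14, authorship ....11.1..22.2
After op 6 (insert('y')): buffer="ppulxkwjvymxkmjy" (len 16), cursors c1@10 c2@16, authorship ....11.1.1.22.22
Authorship (.=original, N=cursor N): . . . . 1 1 . 1 . 1 . 2 2 . 2 2
Index 4: author = 1

Answer: cursor 1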